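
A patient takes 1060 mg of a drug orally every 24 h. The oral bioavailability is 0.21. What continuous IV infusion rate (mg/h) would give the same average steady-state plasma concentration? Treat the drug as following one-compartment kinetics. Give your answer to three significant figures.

Equivalent systemic input: infusion rate = F·D/τ.
Rate = 0.21 × 1060 / 24 = 9.275 mg/h

9.28 mg/h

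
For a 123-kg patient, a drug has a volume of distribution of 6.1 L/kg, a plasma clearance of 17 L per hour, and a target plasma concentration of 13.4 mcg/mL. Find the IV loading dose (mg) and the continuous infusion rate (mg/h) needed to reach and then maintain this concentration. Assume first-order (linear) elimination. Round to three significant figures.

Vd(total) = 123 kg × 6.1 L/kg = 750.3 L
LD = Vd · C_target = 750.3 × 13.4 = 10050 mg
Maintenance: replace elimination → rate = CL × Css = 17.00 × 13.4 = 227.8 mg/h

(a) 10100 mg; (b) 228 mg/h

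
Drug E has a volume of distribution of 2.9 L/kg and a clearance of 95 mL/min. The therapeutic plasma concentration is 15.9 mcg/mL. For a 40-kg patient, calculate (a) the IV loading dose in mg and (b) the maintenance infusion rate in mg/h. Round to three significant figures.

Vd(total) = 40 kg × 2.9 L/kg = 116.0 L
Loading: fill Vd to C_target → 116.0 L × 15.9 mg/L = 1844 mg
Convert clearance: 95 mL/min × 60 min/h ÷ 1000 mL/L = 5.700 L/h
Maintenance: replace elimination → rate = CL × Css = 5.700 × 15.9 = 90.63 mg/h

(a) 1840 mg; (b) 90.6 mg/h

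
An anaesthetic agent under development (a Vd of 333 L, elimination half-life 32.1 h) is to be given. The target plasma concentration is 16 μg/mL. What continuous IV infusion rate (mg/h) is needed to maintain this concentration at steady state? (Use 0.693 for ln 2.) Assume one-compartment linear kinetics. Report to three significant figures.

k = 0.693/32.1 = 0.02159 h⁻¹, so CL = k·Vd = 0.02159 × 333.0 = 7.189 L/h
Infusion rate = CL × Css = 7.189 × 16 = 115.0 mg/h

115 mg/h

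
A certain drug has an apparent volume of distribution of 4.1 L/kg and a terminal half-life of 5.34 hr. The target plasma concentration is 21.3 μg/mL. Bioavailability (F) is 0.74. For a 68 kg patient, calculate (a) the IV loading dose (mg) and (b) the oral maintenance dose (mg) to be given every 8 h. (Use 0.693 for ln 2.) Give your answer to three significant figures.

(a) 5940 mg; (b) 8330 mg

Vd = 4.1 L/kg × 68 kg = 278.8 L
LD = Vd × C = 278.8 × 21.3 = 5938 mg
CL = 0.693 × Vd / t½ = 0.693 × 278.8 / 5.34 = 36.18 L/h
D = CL × Css × τ / F = 36.18 × 21.3 × 8 / 0.74 = 8331 mg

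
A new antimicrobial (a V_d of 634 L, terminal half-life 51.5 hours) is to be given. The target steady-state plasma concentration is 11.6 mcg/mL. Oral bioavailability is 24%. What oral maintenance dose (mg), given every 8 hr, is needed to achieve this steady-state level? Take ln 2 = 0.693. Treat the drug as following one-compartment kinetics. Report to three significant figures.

k = 0.693/51.5 = 0.01346 h⁻¹, so CL = k·Vd = 0.01346 × 634.0 = 8.534 L/h
D = CL × Css × τ / F = 8.534 × 11.6 × 8 / 0.24 = 3300 mg

3300 mg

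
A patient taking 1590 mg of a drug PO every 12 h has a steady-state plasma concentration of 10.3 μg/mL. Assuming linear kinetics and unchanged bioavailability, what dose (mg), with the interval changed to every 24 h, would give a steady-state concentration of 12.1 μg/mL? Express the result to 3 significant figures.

3740 mg

For first-order elimination, Css ∝ F·D/(CL·τ); F and CL are unchanged, so Css ∝ D/τ.
D₂ = D₁ × (Css,target / Css,current) × (τ₂/τ₁) = 1590 × (12.1/10.3) × (24/12) = 3736 mg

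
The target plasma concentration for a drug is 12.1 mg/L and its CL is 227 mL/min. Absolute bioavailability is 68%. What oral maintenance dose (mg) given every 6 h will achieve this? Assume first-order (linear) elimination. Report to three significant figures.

1450 mg

CL = 227 mL/min × 60/1000 = 13.62 L/h
D = CL × Css × τ / F = 13.62 × 12.1 × 6 / 0.68 = 1454 mg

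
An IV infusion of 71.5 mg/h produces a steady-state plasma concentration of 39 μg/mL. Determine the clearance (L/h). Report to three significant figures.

1.83 L/h

At steady state, infusion rate = CL × Css, so CL = rate / Css.
CL = 71.5 / 39 = 1.833 L/h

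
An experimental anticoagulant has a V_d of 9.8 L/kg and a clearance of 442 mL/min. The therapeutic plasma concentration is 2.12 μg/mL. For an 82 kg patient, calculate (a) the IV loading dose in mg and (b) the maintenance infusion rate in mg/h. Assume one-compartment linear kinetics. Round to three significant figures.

Vd(total) = 82 kg × 9.8 L/kg = 803.6 L
Loading dose = Vd × C = 803.6 × 2.12 = 1704 mg
CL = 442 mL/min = 442 × 0.06 = 26.52 L/h
Maintenance: replace elimination → rate = CL × Css = 26.52 × 2.12 = 56.22 mg/h

(a) 1700 mg; (b) 56.2 mg/h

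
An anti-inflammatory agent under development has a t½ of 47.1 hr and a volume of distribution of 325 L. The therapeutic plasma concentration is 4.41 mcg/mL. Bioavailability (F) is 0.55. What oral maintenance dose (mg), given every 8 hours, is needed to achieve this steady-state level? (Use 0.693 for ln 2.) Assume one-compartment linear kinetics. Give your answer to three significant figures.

CL = ln 2 · Vd / t½ = 0.693 × 325.0 / 47.1 = 4.782 L/h
D = CL × Css × τ / F = 4.782 × 4.41 × 8 / 0.55 = 306.7 mg

307 mg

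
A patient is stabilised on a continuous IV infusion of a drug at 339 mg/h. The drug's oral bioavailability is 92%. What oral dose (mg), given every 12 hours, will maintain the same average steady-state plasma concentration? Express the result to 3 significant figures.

4420 mg

To maintain the same Css, the systemic dosing rate must be unchanged: F·D/τ = infusion rate.
D = rate × τ / F = 339 × 12 / 0.92 = 4422 mg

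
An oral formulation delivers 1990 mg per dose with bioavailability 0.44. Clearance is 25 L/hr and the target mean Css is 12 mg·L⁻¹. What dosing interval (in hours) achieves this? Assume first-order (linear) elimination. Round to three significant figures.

2.92 h

F·D/τ = CL·Css → τ = F·D / (CL·Css).
τ = 0.44 × 1990 / (25 × 12) = 2.919 h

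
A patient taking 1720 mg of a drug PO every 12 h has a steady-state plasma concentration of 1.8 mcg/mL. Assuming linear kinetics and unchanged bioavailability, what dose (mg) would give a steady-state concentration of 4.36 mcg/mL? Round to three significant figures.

With linear kinetics, Css is proportional to dose rate (D/τ) at fixed clearance.
D₂ = D₁ × (Css,target / Css,current) = 1720 × 4.36/1.8 = 4166 mg

4170 mg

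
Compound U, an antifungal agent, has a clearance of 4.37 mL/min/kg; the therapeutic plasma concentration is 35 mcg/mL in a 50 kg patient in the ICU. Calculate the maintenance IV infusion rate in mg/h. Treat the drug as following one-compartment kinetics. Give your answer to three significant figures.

CL = 4.37 mL/min/kg × 50 kg = 218.5 mL/min = 218.5 × 60/1000 = 13.11 L/h
At steady state, infusion rate equals elimination rate: rate in = CL × Css.
R₀ = 13.11 × 35 = 458.9 mg/h

459 mg/h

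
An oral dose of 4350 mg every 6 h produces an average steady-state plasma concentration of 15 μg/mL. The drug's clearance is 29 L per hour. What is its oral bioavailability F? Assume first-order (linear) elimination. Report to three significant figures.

0.600

F·D/τ = CL·Css at steady state → F = CL·Css·τ / D.
F = 29 × 15 × 6 / 4350 = 0.600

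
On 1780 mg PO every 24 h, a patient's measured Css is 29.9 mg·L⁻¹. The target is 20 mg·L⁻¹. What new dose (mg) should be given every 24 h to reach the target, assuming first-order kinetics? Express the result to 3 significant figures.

For first-order elimination, Css ∝ F·D/(CL·τ); F and CL are unchanged, so Css ∝ D/τ.
D₂ = D₁ × (Css,target / Css,current) = 1780 × 20/29.9 = 1191 mg

1190 mg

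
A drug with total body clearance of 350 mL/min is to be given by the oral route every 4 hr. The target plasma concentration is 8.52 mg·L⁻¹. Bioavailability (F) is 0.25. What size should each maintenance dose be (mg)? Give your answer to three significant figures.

2860 mg

CL = 350 mL/min × 60/1000 = 21.00 L/h
D = CL × Css × τ / F = 21.00 × 8.52 × 4 / 0.25 = 2863 mg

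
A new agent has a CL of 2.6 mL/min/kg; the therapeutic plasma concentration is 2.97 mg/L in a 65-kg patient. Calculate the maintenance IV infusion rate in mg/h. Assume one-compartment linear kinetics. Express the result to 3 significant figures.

CL = 2.6 mL/min/kg × 65 kg = 169.0 mL/min = 169.0 × 60/1000 = 10.14 L/h
Rate = CL × Css = 10.14 × 2.97 = 30.12 mg/h

30.1 mg/h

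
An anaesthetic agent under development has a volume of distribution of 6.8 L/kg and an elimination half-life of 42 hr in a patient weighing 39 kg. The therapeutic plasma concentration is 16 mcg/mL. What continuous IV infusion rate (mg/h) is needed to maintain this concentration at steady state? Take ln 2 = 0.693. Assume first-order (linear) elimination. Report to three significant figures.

70.0 mg/h

Vd(total) = 39 kg × 6.8 L/kg = 265.2 L
CL = ln 2 · Vd / t½ = 0.693 × 265.2 / 42 = 4.376 L/h
Infusion rate = CL × Css = 4.376 × 16 = 70.02 mg/h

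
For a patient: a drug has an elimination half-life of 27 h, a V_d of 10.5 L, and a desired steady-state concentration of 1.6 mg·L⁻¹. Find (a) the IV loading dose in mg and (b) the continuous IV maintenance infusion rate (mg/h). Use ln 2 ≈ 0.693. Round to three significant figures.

(a) 16.8 mg; (b) 0.431 mg/h

LD = Vd × C = 10.50 × 1.6 = 16.80 mg
CL = 0.693 × Vd / t½ = 0.693 × 10.50 / 27 = 0.2695 L/h
Infusion rate = CL × Css = 0.2695 × 1.6 = 0.4312 mg/h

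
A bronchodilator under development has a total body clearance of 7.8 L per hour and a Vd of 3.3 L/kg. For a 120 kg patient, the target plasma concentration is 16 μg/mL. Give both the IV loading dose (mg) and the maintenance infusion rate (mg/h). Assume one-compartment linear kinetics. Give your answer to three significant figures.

(a) 6340 mg; (b) 125 mg/h

Total Vd = 3.3 × 120 = 396.0 L
Loading dose = Vd × C = 396.0 × 16 = 6336 mg
Maintenance: replace elimination → rate = CL × Css = 7.800 × 16 = 124.8 mg/h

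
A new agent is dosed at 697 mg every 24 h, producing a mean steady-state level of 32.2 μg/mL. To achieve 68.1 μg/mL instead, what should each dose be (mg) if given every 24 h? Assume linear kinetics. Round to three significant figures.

1470 mg

For first-order elimination, Css ∝ F·D/(CL·τ); F and CL are unchanged, so Css ∝ D/τ.
D₂ = D₁ × (Css,target / Css,current) = 697 × 68.1/32.2 = 1474 mg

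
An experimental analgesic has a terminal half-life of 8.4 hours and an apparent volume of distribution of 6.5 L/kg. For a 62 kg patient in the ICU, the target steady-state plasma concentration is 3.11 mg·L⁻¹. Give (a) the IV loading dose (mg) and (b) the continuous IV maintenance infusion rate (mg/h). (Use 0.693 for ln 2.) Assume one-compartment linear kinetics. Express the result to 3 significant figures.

Vd(total) = 62 kg × 6.5 L/kg = 403.0 L
LD = Vd × C = 403.0 × 3.11 = 1253 mg
CL = 0.693 × Vd / t½ = 0.693 × 403.0 / 8.4 = 33.25 L/h
Infusion rate = CL × Css = 33.25 × 3.11 = 103.4 mg/h

(a) 1250 mg; (b) 103 mg/h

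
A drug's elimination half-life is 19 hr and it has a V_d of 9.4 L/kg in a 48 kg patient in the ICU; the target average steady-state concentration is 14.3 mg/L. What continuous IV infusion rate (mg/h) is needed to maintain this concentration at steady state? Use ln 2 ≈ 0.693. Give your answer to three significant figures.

235 mg/h

Vd(total) = 48 kg × 9.4 L/kg = 451.2 L
CL = 0.693 × Vd / t½ = 0.693 × 451.2 / 19 = 16.46 L/h
Infusion rate = CL × Css = 16.46 × 14.3 = 235.4 mg/h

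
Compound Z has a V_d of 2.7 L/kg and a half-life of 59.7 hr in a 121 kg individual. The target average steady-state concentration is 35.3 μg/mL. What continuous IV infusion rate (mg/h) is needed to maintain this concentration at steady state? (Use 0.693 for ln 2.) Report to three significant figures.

Total Vd = 2.7 × 121 = 326.7 L
CL = 0.693 × Vd / t½ = 0.693 × 326.7 / 59.7 = 3.792 L/h
Infusion rate = CL × Css = 3.792 × 35.3 = 133.9 mg/h

134 mg/h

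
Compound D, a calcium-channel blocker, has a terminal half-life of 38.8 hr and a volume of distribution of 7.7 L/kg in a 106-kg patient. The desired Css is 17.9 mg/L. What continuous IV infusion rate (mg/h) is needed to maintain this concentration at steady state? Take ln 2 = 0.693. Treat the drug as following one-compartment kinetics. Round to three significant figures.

261 mg/h

Vd(total) = 106 kg × 7.7 L/kg = 816.2 L
CL = 0.693 × Vd / t½ = 0.693 × 816.2 / 38.8 = 14.58 L/h
Infusion rate = CL × Css = 14.58 × 17.9 = 261.0 mg/h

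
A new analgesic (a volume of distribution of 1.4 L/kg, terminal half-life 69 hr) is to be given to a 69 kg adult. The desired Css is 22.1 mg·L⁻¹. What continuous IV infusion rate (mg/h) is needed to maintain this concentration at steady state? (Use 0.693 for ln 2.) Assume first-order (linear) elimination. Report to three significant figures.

21.4 mg/h

Total Vd = 1.4 × 69 = 96.60 L
CL = 0.693 × Vd / t½ = 0.693 × 96.60 / 69 = 0.9702 L/h
Infusion rate = CL × Css = 0.9702 × 22.1 = 21.44 mg/h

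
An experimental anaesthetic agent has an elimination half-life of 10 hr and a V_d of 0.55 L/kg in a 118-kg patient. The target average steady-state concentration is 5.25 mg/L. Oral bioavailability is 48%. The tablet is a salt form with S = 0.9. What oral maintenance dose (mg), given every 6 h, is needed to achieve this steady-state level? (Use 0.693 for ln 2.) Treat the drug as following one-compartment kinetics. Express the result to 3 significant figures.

328 mg

Total Vd = 0.55 × 118 = 64.90 L
CL = ln 2 · Vd / t½ = 0.693 × 64.90 / 10 = 4.498 L/h
D = CL × Css × τ / F / S = 4.498 × 5.25 × 6 / 0.48 / 0.9 = 328.0 mg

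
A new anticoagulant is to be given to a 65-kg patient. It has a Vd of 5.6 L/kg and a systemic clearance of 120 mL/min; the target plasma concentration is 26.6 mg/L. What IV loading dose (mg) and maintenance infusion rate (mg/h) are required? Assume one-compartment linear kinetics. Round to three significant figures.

(a) 9680 mg; (b) 192 mg/h

Vd = 5.6 L/kg × 65 kg = 364.0 L
LD = Vd · C_target = 364.0 × 26.6 = 9682 mg
CL = 120 mL/min × 60/1000 = 7.200 L/h
Maintenance infusion rate = CL × Css = 7.200 × 26.6 = 191.5 mg/h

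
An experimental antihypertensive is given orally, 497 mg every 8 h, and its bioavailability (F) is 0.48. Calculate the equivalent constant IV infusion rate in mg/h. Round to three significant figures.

Equivalent systemic input: infusion rate = F·D/τ.
Rate = 0.48 × 497 / 8 = 29.82 mg/h

29.8 mg/h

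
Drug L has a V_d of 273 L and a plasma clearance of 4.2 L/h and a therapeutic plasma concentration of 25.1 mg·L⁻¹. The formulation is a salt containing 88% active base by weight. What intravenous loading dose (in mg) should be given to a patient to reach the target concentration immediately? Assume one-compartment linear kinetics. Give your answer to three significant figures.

7790 mg

LD = Vd × C / S = 273.0 × 25.10 / 0.88 = 7787 mg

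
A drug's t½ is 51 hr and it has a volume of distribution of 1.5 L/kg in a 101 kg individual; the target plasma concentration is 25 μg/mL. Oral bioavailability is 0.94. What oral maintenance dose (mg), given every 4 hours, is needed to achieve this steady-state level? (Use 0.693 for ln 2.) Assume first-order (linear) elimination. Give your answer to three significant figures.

219 mg

Total Vd = 1.5 × 101 = 151.5 L
CL = 0.693 × Vd / t½ = 0.693 × 151.5 / 51 = 2.059 L/h
D = CL × Css × τ / F = 2.059 × 25 × 4 / 0.94 = 219.0 mg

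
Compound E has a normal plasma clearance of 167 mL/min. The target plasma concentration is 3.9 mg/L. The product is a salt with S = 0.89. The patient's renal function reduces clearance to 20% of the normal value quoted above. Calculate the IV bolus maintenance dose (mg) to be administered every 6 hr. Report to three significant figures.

CL = 167 mL/min × 60/1000 = 10.02 L/h
Patient clearance = 0.2 × 10.02 = 2.004 L/h
D = CL × Css × τ / S = 2.004 × 3.9 × 6 / 0.89 = 52.69 mg

52.7 mg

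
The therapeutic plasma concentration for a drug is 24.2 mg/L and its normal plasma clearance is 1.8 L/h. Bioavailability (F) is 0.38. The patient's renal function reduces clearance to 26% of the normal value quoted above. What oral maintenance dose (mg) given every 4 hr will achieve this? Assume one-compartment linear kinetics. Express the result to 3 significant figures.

119 mg

Patient clearance = 0.26 × 1.800 = 0.4680 L/h
D = CL × Css × τ / F = 0.4680 × 24.2 × 4 / 0.38 = 119.2 mg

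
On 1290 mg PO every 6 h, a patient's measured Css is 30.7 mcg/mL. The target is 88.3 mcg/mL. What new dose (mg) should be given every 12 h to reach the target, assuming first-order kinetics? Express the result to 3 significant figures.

With linear kinetics, Css is proportional to dose rate (D/τ) at fixed clearance.
D₂ = D₁ × (Css,target / Css,current) × (τ₂/τ₁) = 1290 × (88.3/30.7) × (12/6) = 7421 mg

7420 mg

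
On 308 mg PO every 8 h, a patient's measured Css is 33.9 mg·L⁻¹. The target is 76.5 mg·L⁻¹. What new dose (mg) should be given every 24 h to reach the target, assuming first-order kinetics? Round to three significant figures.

For first-order elimination, Css ∝ F·D/(CL·τ); F and CL are unchanged, so Css ∝ D/τ.
D₂ = D₁ × (Css,target / Css,current) × (τ₂/τ₁) = 308 × (76.5/33.9) × (24/8) = 2085 mg

2090 mg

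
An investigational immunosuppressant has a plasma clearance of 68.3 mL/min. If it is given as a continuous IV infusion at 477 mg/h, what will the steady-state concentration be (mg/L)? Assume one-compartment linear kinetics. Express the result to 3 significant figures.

116 mg/L

Convert clearance: 68.3 mL/min × 60 min/h ÷ 1000 mL/L = 4.098 L/h
Css = rate / CL = 477 / 4.098 = 116.4 mg/L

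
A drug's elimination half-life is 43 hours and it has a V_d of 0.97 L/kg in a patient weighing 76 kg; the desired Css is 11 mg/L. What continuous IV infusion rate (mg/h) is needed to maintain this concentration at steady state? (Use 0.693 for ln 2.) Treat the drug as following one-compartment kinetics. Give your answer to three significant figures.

Vd = 0.97 L/kg × 76 kg = 73.72 L
CL = ln 2 · Vd / t½ = 0.693 × 73.72 / 43 = 1.188 L/h
Infusion rate = CL × Css = 1.188 × 11 = 13.07 mg/h

13.1 mg/h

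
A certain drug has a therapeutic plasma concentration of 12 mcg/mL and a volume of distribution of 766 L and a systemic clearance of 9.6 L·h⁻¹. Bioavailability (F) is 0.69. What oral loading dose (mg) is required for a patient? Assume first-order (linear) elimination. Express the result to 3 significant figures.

13300 mg

LD = Vd × C / F = 766.0 × 12.00 / 0.69 = 13320 mg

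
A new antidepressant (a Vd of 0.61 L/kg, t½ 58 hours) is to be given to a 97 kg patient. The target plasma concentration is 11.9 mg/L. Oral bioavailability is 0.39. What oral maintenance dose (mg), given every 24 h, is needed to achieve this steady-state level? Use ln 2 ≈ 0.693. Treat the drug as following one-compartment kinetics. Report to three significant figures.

518 mg

Vd = 0.61 L/kg × 97 kg = 59.17 L
CL = ln 2 · Vd / t½ = 0.693 × 59.17 / 58 = 0.7070 L/h
D = CL × Css × τ / F = 0.7070 × 11.9 × 24 / 0.39 = 517.7 mg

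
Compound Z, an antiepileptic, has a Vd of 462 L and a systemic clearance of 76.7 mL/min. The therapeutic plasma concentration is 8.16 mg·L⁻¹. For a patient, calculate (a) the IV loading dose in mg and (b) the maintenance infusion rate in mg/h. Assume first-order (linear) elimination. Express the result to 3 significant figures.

LD = Vd · C_target = 462.0 × 8.16 = 3770 mg
CL = 76.7 mL/min × 60/1000 = 4.602 L/h
Maintenance infusion rate = CL × Css = 4.602 × 8.16 = 37.55 mg/h

(a) 3770 mg; (b) 37.6 mg/h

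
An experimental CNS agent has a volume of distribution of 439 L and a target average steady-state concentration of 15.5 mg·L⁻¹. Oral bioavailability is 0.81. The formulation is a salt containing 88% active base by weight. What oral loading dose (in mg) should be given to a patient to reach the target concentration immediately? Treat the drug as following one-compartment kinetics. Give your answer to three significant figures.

LD = Vd × C / F / S = 439.0 × 15.50 / 0.81 / 0.88 = 9546 mg

9550 mg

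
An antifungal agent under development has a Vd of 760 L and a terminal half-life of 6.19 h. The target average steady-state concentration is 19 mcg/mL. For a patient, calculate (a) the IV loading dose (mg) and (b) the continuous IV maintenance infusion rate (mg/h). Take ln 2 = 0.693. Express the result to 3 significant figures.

LD = Vd × C = 760.0 × 19 = 14440 mg
CL = 0.693 × Vd / t½ = 0.693 × 760.0 / 6.19 = 85.09 L/h
Infusion rate = CL × Css = 85.09 × 19 = 1617 mg/h

(a) 14400 mg; (b) 1620 mg/h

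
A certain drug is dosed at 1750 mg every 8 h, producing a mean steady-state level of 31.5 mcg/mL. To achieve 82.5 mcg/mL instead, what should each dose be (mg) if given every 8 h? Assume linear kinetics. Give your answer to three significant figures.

With linear kinetics, Css is proportional to dose rate (D/τ) at fixed clearance.
D₂ = D₁ × (Css,target / Css,current) = 1750 × 82.5/31.5 = 4583 mg

4580 mg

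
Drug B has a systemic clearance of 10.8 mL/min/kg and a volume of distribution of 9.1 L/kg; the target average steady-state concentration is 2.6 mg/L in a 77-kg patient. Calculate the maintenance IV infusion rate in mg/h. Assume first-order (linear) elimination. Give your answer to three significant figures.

CL = 10.8 mL/min/kg × 77 kg = 831.6 mL/min = 831.6 × 60/1000 = 49.90 L/h
Infusion rate = CL · Css = 49.90 L/h × 2.6 mg/L = 129.7 mg/h

130 mg/h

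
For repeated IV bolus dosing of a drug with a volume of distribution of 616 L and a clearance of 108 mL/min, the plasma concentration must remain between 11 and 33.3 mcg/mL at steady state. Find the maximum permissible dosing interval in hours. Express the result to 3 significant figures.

Convert clearance: 108 mL/min × 60 min/h ÷ 1000 mL/L = 6.480 L/h
k = CL / Vd = 6.480 / 616.0 = 0.01052 h⁻¹
Between IV bolus doses, concentration decays as C = C₀·e^(−kτ), so C_peak/C_trough = e^(kτ).
τ_max = ln(C_peak/C_trough) / k = ln(33.3/11) / 0.01052 = 1.108 / 0.01052 = 105.3 h

105 h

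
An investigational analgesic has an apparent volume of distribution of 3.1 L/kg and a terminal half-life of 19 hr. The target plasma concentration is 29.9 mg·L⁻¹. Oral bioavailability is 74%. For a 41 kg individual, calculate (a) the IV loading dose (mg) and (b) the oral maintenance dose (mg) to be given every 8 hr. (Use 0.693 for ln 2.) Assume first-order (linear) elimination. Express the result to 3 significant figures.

Total Vd = 3.1 × 41 = 127.1 L
LD = Vd × C = 127.1 × 29.9 = 3800 mg
CL = 0.693 × Vd / t½ = 0.693 × 127.1 / 19 = 4.636 L/h
D = CL × Css × τ / F = 4.636 × 29.9 × 8 / 0.74 = 1499 mg

(a) 3800 mg; (b) 1500 mg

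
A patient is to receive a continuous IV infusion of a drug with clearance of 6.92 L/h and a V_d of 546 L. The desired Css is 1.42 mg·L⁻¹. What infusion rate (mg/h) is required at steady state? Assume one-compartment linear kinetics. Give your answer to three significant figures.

9.83 mg/h

Rate = CL × Css = 6.920 × 1.42 = 9.826 mg/h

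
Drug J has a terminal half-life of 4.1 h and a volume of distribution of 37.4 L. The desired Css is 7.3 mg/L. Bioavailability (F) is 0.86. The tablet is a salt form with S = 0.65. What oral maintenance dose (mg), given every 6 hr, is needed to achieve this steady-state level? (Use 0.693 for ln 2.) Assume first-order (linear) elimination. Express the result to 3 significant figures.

k = 0.693/4.1 = 0.1690 h⁻¹, so CL = k·Vd = 0.1690 × 37.40 = 6.321 L/h
D = CL × Css × τ / F / S = 6.321 × 7.3 × 6 / 0.86 / 0.65 = 495.3 mg

495 mg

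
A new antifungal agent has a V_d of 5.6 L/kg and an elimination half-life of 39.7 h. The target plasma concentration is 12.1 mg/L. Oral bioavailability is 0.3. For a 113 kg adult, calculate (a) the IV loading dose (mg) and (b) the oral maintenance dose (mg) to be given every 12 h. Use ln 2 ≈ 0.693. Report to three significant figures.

Vd(total) = 113 kg × 5.6 L/kg = 632.8 L
LD = Vd × C = 632.8 × 12.1 = 7657 mg
CL = 0.693 × Vd / t½ = 0.693 × 632.8 / 39.7 = 11.05 L/h
D = CL × Css × τ / F = 11.05 × 12.1 × 12 / 0.3 = 5348 mg

(a) 7660 mg; (b) 5350 mg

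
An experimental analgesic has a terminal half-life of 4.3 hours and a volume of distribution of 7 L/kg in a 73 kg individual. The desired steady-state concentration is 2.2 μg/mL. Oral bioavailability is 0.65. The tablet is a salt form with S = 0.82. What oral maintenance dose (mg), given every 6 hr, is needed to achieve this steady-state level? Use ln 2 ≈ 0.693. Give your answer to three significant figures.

Vd(total) = 73 kg × 7 L/kg = 511.0 L
CL = 0.693 × Vd / t½ = 0.693 × 511.0 / 4.3 = 82.35 L/h
D = CL × Css × τ / F / S = 82.35 × 2.2 × 6 / 0.65 / 0.82 = 2039 mg

2040 mg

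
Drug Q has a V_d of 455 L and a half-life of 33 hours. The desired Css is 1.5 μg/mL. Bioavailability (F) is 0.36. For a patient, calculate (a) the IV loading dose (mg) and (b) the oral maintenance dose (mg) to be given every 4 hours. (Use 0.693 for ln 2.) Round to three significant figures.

(a) 683 mg; (b) 159 mg

LD = Vd × C = 455.0 × 1.5 = 682.5 mg
CL = 0.693 × Vd / t½ = 0.693 × 455.0 / 33 = 9.555 L/h
D = CL × Css × τ / F = 9.555 × 1.5 × 4 / 0.36 = 159.3 mg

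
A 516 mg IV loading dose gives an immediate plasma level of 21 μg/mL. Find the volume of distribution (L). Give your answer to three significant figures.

Immediately after an IV bolus, C₀ = Dose / Vd, so Vd = Dose / C₀.
Vd = 516 / 21 = 24.57 L

24.6 L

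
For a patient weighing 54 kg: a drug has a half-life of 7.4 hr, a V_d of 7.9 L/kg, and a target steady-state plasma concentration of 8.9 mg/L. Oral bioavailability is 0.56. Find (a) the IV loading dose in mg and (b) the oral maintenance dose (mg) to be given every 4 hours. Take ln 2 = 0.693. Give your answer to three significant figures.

Total Vd = 7.9 × 54 = 426.6 L
LD = Vd × C = 426.6 × 8.9 = 3797 mg
CL = 0.693 × Vd / t½ = 0.693 × 426.6 / 7.4 = 39.95 L/h
D = CL × Css × τ / F = 39.95 × 8.9 × 4 / 0.56 = 2540 mg

(a) 3800 mg; (b) 2540 mg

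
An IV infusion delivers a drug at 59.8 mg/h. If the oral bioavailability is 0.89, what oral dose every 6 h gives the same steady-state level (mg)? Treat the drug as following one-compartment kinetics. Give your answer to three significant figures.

To maintain the same Css, the systemic dosing rate must be unchanged: F·D/τ = infusion rate.
D = rate × τ / F = 59.8 × 6 / 0.89 = 403.1 mg

403 mg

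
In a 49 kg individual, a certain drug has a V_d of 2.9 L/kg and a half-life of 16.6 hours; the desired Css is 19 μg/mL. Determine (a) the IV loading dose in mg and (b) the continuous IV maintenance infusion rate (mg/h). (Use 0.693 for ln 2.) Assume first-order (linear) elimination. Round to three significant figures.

(a) 2700 mg; (b) 113 mg/h

Total Vd = 2.9 × 49 = 142.1 L
LD = Vd × C = 142.1 × 19 = 2700 mg
CL = 0.693 × Vd / t½ = 0.693 × 142.1 / 16.6 = 5.932 L/h
Infusion rate = CL × Css = 5.932 × 19 = 112.7 mg/h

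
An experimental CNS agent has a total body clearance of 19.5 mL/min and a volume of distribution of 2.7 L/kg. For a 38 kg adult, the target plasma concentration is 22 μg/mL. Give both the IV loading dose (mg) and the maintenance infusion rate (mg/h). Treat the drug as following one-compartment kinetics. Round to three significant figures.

(a) 2260 mg; (b) 25.7 mg/h

Vd = 2.7 L/kg × 38 kg = 102.6 L
Loading dose = Vd × C = 102.6 × 22 = 2257 mg
Convert clearance: 19.5 mL/min × 60 min/h ÷ 1000 mL/L = 1.170 L/h
Maintenance: replace elimination → rate = CL × Css = 1.170 × 22 = 25.74 mg/h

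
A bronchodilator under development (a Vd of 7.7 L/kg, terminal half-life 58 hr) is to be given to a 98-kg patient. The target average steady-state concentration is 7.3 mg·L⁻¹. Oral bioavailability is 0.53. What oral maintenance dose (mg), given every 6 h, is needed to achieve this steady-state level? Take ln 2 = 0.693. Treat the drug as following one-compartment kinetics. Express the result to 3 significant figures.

Total Vd = 7.7 × 98 = 754.6 L
CL = ln 2 · Vd / t½ = 0.693 × 754.6 / 58 = 9.016 L/h
D = CL × Css × τ / F = 9.016 × 7.3 × 6 / 0.53 = 745.1 mg

745 mg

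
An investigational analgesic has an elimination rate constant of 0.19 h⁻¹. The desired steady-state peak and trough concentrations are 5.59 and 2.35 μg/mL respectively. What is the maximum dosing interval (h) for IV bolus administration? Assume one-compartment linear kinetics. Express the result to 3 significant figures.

4.56 h

Between IV bolus doses, concentration decays as C = C₀·e^(−kτ), so C_peak/C_trough = e^(kτ).
τ_max = ln(C_peak/C_trough) / k = ln(5.59/2.35) / 0.1900 = 0.8666 / 0.1900 = 4.561 h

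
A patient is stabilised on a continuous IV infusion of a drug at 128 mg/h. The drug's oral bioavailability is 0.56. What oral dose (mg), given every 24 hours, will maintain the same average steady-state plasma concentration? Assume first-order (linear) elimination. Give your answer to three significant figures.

To maintain the same Css, the systemic dosing rate must be unchanged: F·D/τ = infusion rate.
D = rate × τ / F = 128 × 24 / 0.56 = 5486 mg

5490 mg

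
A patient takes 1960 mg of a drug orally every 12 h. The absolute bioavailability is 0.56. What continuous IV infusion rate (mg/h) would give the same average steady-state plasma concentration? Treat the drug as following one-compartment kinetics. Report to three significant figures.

91.5 mg/h

Equivalent systemic input: infusion rate = F·D/τ.
Rate = 0.56 × 1960 / 12 = 91.47 mg/h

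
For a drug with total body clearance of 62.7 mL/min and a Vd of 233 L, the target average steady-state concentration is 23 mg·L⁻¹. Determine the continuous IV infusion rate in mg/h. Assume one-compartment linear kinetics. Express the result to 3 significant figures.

CL = 62.7 mL/min × 60/1000 = 3.762 L/h
At steady state, infusion rate equals elimination rate: rate in = CL × Css.
Rate = CL × Css = 3.762 × 23 = 86.53 mg/h

86.5 mg/h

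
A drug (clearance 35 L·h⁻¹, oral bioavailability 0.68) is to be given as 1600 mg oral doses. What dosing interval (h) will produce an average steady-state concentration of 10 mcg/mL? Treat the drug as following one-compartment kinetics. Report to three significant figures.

F·D/τ = CL·Css → τ = F·D / (CL·Css).
τ = 0.68 × 1600 / (35 × 10) = 3.109 h

3.11 h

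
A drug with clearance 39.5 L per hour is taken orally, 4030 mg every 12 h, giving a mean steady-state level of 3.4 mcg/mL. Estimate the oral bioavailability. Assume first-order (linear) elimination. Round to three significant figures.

0.400

F·D/τ = CL·Css at steady state → F = CL·Css·τ / D.
F = 39.5 × 3.4 × 12 / 4030 = 0.400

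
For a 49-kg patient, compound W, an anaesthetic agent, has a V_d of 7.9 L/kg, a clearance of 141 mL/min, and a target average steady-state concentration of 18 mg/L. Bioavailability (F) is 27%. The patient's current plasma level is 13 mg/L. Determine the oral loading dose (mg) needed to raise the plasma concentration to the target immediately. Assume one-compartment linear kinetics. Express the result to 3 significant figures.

Vd = 7.9 L/kg × 49 kg = 387.1 L
Loading dose depends on Vd (not clearance): it fills the distribution volume.
Concentration deficit ΔC = 18 − 13 = 5.000 mg/L
LD = Vd × ΔC / F = 387.1 × 5.000 / 0.27 = 7169 mg

7170 mg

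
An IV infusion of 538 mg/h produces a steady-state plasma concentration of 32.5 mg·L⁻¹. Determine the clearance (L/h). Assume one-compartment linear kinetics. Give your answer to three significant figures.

At steady state, infusion rate = CL × Css, so CL = rate / Css.
CL = 538 / 32.5 = 16.55 L/h

16.6 L/h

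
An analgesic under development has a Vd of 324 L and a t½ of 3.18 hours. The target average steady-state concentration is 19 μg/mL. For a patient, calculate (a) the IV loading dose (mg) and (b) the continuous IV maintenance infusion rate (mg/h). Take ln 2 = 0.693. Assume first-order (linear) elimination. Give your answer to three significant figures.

LD = Vd × C = 324.0 × 19 = 6156 mg
CL = 0.693 × Vd / t½ = 0.693 × 324.0 / 3.18 = 70.61 L/h
Infusion rate = CL × Css = 70.61 × 19 = 1342 mg/h

(a) 6160 mg; (b) 1340 mg/h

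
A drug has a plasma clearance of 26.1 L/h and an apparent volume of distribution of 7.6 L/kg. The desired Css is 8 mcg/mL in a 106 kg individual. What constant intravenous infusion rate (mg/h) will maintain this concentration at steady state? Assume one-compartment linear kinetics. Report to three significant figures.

209 mg/h

Rate = CL × Css = 26.10 × 8 = 208.8 mg/h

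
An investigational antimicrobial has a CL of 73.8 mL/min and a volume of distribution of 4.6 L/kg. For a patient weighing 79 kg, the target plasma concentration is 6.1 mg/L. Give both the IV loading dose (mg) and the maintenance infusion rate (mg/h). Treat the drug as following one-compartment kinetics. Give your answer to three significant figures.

Vd = 4.6 L/kg × 79 kg = 363.4 L
Loading: fill Vd to C_target → 363.4 L × 6.1 mg/L = 2217 mg
CL = 73.8 mL/min × 60/1000 = 4.428 L/h
Infusion rate = 4.428 L/h × 6.1 mg/L = 27.01 mg/h

(a) 2220 mg; (b) 27.0 mg/h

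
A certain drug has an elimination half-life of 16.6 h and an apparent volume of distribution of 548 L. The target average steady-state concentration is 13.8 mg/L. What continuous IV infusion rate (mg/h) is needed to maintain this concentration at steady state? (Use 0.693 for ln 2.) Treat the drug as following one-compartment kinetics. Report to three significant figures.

316 mg/h

CL = 0.693 × Vd / t½ = 0.693 × 548.0 / 16.6 = 22.88 L/h
Infusion rate = CL × Css = 22.88 × 13.8 = 315.7 mg/h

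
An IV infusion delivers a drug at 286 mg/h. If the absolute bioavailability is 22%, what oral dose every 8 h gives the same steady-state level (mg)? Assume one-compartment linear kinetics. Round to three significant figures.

10400 mg

To maintain the same Css, the systemic dosing rate must be unchanged: F·D/τ = infusion rate.
D = rate × τ / F = 286 × 8 / 0.22 = 10400 mg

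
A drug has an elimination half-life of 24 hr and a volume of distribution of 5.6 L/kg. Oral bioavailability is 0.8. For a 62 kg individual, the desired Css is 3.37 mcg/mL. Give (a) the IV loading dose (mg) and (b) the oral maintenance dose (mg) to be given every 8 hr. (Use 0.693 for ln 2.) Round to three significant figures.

(a) 1170 mg; (b) 338 mg

Total Vd = 5.6 × 62 = 347.2 L
LD = Vd × C = 347.2 × 3.37 = 1170 mg
CL = 0.693 × Vd / t½ = 0.693 × 347.2 / 24 = 10.03 L/h
D = CL × Css × τ / F = 10.03 × 3.37 × 8 / 0.8 = 338.0 mg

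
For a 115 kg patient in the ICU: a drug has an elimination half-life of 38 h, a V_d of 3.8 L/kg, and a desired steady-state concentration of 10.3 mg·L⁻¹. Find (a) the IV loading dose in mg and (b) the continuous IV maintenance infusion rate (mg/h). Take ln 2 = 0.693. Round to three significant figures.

Vd(total) = 115 kg × 3.8 L/kg = 437.0 L
LD = Vd × C = 437.0 × 10.3 = 4501 mg
CL = 0.693 × Vd / t½ = 0.693 × 437.0 / 38 = 7.970 L/h
Infusion rate = CL × Css = 7.970 × 10.3 = 82.09 mg/h

(a) 4500 mg; (b) 82.1 mg/h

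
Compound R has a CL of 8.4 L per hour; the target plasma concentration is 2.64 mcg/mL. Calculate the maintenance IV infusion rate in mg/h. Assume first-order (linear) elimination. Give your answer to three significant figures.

Rate = CL × Css = 8.400 × 2.64 = 22.18 mg/h

22.2 mg/h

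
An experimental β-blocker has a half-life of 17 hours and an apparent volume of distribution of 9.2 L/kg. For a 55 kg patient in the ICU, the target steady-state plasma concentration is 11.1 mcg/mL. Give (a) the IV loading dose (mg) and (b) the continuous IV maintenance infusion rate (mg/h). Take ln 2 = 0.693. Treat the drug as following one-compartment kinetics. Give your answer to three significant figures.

(a) 5620 mg; (b) 229 mg/h

Total Vd = 9.2 × 55 = 506.0 L
LD = Vd × C = 506.0 × 11.1 = 5617 mg
CL = 0.693 × Vd / t½ = 0.693 × 506.0 / 17 = 20.63 L/h
Infusion rate = CL × Css = 20.63 × 11.1 = 229.0 mg/h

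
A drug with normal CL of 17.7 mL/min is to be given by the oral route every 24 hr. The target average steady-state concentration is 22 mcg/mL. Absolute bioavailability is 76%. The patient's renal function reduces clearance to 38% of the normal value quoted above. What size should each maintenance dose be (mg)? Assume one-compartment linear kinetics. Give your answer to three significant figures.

280 mg

Convert clearance: 17.7 mL/min × 60 min/h ÷ 1000 mL/L = 1.062 L/h
Patient clearance = 0.38 × 1.062 = 0.4036 L/h
At steady state, dose per interval replaces the amount cleared in that interval: F·D/τ = CL·Css.
D = CL × Css × τ / F = 0.4036 × 22 × 24 / 0.76 = 280.4 mg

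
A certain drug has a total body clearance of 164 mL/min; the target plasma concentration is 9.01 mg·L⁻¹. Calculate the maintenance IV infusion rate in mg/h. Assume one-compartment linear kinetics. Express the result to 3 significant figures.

88.7 mg/h

CL = 164 mL/min × 60/1000 = 9.840 L/h
R₀ = 9.840 × 9.01 = 88.66 mg/h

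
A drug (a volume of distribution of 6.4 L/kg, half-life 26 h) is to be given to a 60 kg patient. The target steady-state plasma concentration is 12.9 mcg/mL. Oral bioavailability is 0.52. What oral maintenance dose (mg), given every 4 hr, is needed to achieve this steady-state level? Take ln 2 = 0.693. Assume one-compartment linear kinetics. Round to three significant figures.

Vd = 6.4 L/kg × 60 kg = 384.0 L
k = 0.693/26 = 0.02665 h⁻¹, so CL = k·Vd = 0.02665 × 384.0 = 10.23 L/h
D = CL × Css × τ / F = 10.23 × 12.9 × 4 / 0.52 = 1015 mg

1020 mg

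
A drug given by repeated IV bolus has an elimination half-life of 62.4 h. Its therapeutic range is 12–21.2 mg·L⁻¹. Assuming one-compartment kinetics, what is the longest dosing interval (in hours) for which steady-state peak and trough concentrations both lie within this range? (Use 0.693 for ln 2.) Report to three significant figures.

51.2 h

k = 0.693 / t½ = 0.693 / 62.4 = 0.01111 h⁻¹
Between IV bolus doses, concentration decays as C = C₀·e^(−kτ), so C_peak/C_trough = e^(kτ).
τ_max = ln(C_peak/C_trough) / k = ln(21.2/12) / 0.01111 = 0.5691 / 0.01111 = 51.22 h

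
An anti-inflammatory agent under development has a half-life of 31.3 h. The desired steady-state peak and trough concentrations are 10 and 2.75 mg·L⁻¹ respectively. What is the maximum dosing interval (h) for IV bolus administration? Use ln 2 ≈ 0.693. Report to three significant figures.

k = 0.693 / t½ = 0.693 / 31.3 = 0.02214 h⁻¹
Between IV bolus doses, concentration decays as C = C₀·e^(−kτ), so C_peak/C_trough = e^(kτ).
τ_max = ln(C_peak/C_trough) / k = ln(10/2.75) / 0.02214 = 1.291 / 0.02214 = 58.31 h

58.3 h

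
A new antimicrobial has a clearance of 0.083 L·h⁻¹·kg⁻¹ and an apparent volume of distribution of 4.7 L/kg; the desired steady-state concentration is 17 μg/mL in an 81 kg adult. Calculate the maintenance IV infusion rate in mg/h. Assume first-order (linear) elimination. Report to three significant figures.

CL = 0.083 L·h⁻¹·kg⁻¹ × 81 kg = 6.723 L/h
R₀ = 6.723 × 17 = 114.3 mg/h

114 mg/h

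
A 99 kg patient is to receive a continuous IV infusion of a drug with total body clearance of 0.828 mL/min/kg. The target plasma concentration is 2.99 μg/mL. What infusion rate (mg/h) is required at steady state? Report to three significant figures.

CL = 0.828 mL/min/kg × 99 kg = 81.97 mL/min = 81.97 × 60/1000 = 4.918 L/h
At steady state, infusion rate equals elimination rate: rate in = CL × Css.
R₀ = 4.918 × 2.99 = 14.70 mg/h

14.7 mg/h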